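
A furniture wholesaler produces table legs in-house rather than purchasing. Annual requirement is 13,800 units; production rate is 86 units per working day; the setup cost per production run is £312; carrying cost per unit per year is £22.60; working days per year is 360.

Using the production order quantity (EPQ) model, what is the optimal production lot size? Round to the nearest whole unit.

829 units

Daily demand d = 13,800/360 = 38.333; p = 86; 1 − d/p = 0.55426
EPQ = √(2DS / (H(1 − d/p)))
    = √(2 × 13,800 × 312 / (22.6 × 0.55426)) ≈ 829.12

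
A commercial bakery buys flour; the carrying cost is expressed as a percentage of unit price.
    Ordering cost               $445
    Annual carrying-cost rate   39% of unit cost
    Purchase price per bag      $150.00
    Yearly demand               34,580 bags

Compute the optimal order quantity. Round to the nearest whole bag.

725 bags

Carrying cost H = $150 × 39% = $58.5000/bag/yr
Q* = √(2·D·S / H) = √(2·34,580·445 / 58.5) = √526,088.9 ≈ 725.32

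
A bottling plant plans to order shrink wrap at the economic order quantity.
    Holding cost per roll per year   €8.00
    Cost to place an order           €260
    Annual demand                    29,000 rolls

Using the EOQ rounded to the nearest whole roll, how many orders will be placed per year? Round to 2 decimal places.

Optimal lot size Q* = (2 × 29,000 × €260 / €8)^½ ≈ 1,372.95 → Q = 1,373
N = D/Q = 29,000/1,373 ≈ 21.122 orders/yr

21.12 orders per year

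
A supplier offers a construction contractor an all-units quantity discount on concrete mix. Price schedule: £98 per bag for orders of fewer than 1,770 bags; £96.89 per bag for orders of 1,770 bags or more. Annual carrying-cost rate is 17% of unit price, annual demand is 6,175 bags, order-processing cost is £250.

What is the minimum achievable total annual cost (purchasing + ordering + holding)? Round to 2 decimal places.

£612,322.01

H₁ = 17%×£98 = £16.6600;  H₂ = 17%×£96.89 = £16.4713
EOQ₁ = √(2×6,175×250/16.6600) = 430.49  (< 1,770, feasible at tier 1)
EOQ₂ = √(2×6,175×250/16.4713) = 432.95  (< 1,770 → use Q = 1,770 at tier-2 price)
TC(tier 1 (EOQ₁), Q≈430.5) = £612,322.01
TC(tier 2, Q≈1,770.0) = £613,745.03
Minimum at tier 1 (EOQ₁): £612,322.01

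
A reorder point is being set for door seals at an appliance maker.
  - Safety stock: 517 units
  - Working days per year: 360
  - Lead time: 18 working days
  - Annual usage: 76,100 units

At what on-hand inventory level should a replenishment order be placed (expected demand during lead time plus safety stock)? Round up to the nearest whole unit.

Daily demand d = 76,100 / 360 = 211.389 units/day
Demand during lead time = 211.389 × 18 = 3,805.00
Reorder point = 3,805.00 + 517 = 4,322.00 → round up

4,322 units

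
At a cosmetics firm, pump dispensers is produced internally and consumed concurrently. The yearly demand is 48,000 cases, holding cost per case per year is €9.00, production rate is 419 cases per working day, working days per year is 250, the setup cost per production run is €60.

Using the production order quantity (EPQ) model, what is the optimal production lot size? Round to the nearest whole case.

d = 48,000/250 = 192.0000 cases/day;  effective holding cost H(1 − d/p) = 9·(1 − 192.0000/419) = 4.87589
Q* = √(2DS / H_eff) = √(2·48,000·60 / 4.87589) ≈ 1,086.89

1,087 cases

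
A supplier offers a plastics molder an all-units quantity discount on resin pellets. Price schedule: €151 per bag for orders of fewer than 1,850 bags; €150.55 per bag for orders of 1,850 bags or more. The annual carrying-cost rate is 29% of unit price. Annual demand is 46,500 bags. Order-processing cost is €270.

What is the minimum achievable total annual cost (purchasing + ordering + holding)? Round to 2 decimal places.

€7,047,746.52

H₁ = 29%×€151 = €43.7900;  H₂ = 29%×€150.55 = €43.6595
EOQ₁ = √(2×46,500×270/43.7900) = 757.24  (< 1,850, feasible at tier 1)
EOQ₂ = √(2×46,500×270/43.6595) = 758.37  (< 1,850 → use Q = 1,850 at tier-2 price)
TC(tier 1 (EOQ₁), Q≈757.2) = €7,054,659.72
TC(tier 2, Q≈1,850.0) = €7,047,746.52
Minimum at tier 2: €7,047,746.52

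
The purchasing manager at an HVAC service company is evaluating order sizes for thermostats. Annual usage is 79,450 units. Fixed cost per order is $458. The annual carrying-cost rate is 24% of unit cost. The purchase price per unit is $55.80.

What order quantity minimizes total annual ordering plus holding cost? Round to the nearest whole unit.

2,331 units

Carrying cost H = $55.8 × 24% = $13.3920/unit/yr
2DS/H = 2·79,450·458/13.392 = 5,434,304.06
EOQ = √5,434,304.06 ≈ 2,331.16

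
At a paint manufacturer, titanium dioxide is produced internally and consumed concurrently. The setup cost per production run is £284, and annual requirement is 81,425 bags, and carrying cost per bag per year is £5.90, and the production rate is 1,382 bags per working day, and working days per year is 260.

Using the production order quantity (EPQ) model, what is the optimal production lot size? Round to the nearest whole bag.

Daily demand d = 81,425/260 = 313.173; p = 1382; 1 − d/p = 0.77339
EPQ = √(2DS / (H(1 − d/p)))
    = √(2 × 81,425 × 284 / (5.9 × 0.77339)) ≈ 3,183.67

3,184 bags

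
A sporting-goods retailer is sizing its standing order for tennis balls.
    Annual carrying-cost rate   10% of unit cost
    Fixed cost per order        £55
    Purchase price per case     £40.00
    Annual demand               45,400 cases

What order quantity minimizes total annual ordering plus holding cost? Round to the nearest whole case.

Carrying cost H = £40 × 10% = £4.0000/case/yr
2DS/H = 2·45,400·55/4 = 1,248,500.00
EOQ = √1,248,500.00 ≈ 1,117.36

1,117 cases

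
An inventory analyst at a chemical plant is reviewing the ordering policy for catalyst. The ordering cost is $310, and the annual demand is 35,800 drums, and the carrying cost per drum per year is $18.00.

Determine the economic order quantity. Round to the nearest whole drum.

1,110 drums

EOQ = √(2DS/H) = √(2 × 35,800 × 310 / 18)
    = √(1,233,111.11) ≈ 1,110.46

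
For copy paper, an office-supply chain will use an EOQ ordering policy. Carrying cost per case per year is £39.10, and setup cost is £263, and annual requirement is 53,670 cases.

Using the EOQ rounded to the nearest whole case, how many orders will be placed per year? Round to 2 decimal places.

Optimal lot size Q* = (2 × 53,670 × £263 / £39.1)^½ ≈ 849.71 → Q = 850
Orders per year = D/Q = 53,670 / 850 = 63.141

63.14 orders per year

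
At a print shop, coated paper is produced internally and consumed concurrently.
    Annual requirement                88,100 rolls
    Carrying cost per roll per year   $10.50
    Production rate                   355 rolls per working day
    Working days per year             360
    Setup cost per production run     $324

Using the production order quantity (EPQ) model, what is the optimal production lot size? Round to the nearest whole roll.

Daily demand d = 88,100/360 = 244.722; p = 355; 1 − d/p = 0.31064
EPQ = √(2DS / (H(1 − d/p)))
    = √(2 × 88,100 × 324 / (10.5 × 0.31064)) ≈ 4,183.61

4,184 rolls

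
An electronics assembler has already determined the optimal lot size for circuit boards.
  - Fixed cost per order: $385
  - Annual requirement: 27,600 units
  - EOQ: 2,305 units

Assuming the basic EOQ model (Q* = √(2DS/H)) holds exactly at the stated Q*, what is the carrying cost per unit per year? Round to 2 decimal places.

$4.00

From Q* = √(2DS/H) ⇒ Q*² = 2DS/H.
H = 2DS / Q² = 2 × 27,600 × 385 / 2,305² = 4.0000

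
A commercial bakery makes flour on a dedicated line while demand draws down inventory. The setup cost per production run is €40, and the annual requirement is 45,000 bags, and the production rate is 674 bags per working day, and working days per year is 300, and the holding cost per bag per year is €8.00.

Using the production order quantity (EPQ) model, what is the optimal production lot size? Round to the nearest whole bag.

761 bags

Daily demand d = 45,000/300 = 150.000; p = 674; 1 − d/p = 0.77745
EPQ = √(2DS / (H(1 − d/p)))
    = √(2 × 45,000 × 40 / (8 × 0.77745)) ≈ 760.80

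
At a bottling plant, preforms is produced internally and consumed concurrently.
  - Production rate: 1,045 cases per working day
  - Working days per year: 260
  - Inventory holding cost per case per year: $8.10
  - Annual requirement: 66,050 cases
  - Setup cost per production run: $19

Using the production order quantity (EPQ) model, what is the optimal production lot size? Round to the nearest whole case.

640 cases

d = 66,050/260 = 254.0385 cases/day;  effective holding cost H(1 − d/p) = 8.1·(1 − 254.0385/1045) = 6.13090
Q* = √(2DS / H_eff) = √(2·66,050·19 / 6.13090) ≈ 639.83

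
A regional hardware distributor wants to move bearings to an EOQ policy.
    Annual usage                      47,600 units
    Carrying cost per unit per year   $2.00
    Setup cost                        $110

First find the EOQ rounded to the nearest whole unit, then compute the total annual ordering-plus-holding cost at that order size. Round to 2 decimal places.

$4,576.46

Optimal lot size Q* = (2 × 47,600 × $110 / $2)^½ ≈ 2,288.23 → Q = 2,288 units
Orders/yr = 47,600/2,288 = 20.804; ordering cost = 20.804 × $110 = $2,288.46
Average inventory = 2,288/2 = 1144; holding cost = 1144 × $2 = $2,288.00
Total = $2,288.46 + $2,288.00 = $4,576.46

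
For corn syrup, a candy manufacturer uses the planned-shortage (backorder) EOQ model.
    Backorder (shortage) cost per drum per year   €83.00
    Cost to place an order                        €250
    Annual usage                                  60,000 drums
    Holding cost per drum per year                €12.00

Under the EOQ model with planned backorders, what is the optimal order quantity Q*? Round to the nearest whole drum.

1,692 drums

Q* = √(2DS/H) · √((H + b)/b)
   = √(2 × 60,000 × 250 / 12) · √((12 + 83) / 83)
   = 1,581.139 × 1.0698 ≈ 1,691.58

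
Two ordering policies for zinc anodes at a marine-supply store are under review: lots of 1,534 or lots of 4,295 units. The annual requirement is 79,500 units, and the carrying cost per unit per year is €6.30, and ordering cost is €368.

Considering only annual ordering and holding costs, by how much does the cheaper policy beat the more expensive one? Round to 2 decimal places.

€3,562.92

Annual cost at Q: ordering D·S/Q plus holding Q·H/2.
TC(1,534) = (79,500/1,534)×368 + (1,534/2)×6.3 = €23,903.81
TC(4,295) = (79,500/4,295)×368 + (4,295/2)×6.3 = €20,340.89
Lots of 4,295 are cheaper by €3,562.92.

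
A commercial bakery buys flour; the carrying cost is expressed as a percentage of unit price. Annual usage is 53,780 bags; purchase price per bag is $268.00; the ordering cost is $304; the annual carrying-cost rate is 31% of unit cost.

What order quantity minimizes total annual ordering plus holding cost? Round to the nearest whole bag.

627 bags

Carrying cost H = $268 × 31% = $83.0800/bag/yr
Q* = √(2·D·S / H) = √(2·53,780·304 / 83.08) = √393,575.3 ≈ 627.36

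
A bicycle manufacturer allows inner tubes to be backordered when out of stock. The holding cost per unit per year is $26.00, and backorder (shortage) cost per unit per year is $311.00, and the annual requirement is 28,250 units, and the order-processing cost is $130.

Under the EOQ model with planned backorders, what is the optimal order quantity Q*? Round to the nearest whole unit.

553 units

Basic EOQ = √(2·28,250·130/26) = 531.507
Backorder adjustment √((H+b)/b) = √((26+311)/311) = 1.0410
Q* = 531.507 × 1.0410 ≈ 553.28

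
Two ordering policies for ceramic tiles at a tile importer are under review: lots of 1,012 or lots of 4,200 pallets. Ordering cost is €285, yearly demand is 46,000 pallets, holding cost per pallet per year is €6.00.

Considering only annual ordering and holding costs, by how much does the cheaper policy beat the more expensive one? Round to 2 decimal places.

For each Q, cost = (D/Q)·S + (Q/2)·H.
TC(1,012) = (46,000/1,012)×285 + (1,012/2)×6 = €15,990.55
TC(4,200) = (46,000/4,200)×285 + (4,200/2)×6 = €15,721.43
|ΔTC| = |€15,990.55 − €15,721.43| = €269.12

€269.12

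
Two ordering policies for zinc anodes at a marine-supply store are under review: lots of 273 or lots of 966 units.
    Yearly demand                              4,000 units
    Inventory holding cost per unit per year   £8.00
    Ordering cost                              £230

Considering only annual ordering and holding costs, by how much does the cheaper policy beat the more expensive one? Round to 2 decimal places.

£354.42

Annual cost at Q: ordering D·S/Q plus holding Q·H/2.
TC(273) = (4,000/273)×230 + (273/2)×8 = £4,461.96
TC(966) = (4,000/966)×230 + (966/2)×8 = £4,816.38
Cheaper: Q = 273.  Difference = £354.42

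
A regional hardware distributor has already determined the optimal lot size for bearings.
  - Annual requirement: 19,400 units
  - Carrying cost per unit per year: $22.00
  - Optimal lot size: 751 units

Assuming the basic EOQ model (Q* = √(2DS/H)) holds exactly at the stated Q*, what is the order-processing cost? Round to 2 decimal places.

$319.79

Since Q* = (2DS/H)^½, squaring gives Q*²·H = 2DS.
S = Q²H / (2D) = 751² × 22 / (2 × 19,400) = 319.7944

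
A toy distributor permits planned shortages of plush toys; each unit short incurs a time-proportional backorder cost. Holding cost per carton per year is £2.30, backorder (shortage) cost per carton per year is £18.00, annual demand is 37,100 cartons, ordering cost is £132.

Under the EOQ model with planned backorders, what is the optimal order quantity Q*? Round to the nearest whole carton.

2,191 cartons

Basic EOQ = √(2·37,100·132/2.3) = 2,063.598
Backorder adjustment √((H+b)/b) = √((2.3+18)/18) = 1.0620
Q* = 2,063.598 × 1.0620 ≈ 2,191.48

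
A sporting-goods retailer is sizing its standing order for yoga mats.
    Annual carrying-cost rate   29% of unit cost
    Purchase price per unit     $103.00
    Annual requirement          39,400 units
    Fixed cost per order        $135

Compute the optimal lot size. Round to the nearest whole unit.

597 units

Holding cost per unit per year: H = 29% × $103 = $29.8700
Q* = √(2·D·S / H) = √(2·39,400·135 / 29.87) = √356,143.3 ≈ 596.78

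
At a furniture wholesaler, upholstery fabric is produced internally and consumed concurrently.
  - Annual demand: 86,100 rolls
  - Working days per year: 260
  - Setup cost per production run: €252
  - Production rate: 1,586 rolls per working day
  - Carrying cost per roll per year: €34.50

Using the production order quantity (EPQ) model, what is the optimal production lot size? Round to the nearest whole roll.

Daily demand d = 86,100/260 = 331.154; p = 1586; 1 − d/p = 0.79120
EPQ = √(2DS / (H(1 − d/p)))
    = √(2 × 86,100 × 252 / (34.5 × 0.79120)) ≈ 1,260.85

1,261 rolls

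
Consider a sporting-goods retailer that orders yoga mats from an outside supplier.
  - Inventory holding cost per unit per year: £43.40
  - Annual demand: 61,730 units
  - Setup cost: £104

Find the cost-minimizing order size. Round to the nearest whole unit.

2DS/H = 2·61,730·104/43.4 = 295,848.85
EOQ = √295,848.85 ≈ 543.92

544 units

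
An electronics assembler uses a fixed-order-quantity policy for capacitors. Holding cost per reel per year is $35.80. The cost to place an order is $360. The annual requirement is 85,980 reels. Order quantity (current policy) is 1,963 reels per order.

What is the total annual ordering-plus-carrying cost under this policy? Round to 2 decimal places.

Orders/yr = 85,980/1,963 = 43.800; ordering cost = 43.800 × $360 = $15,768.11
Average inventory = 1,963/2 = 981.5; holding cost = 981.5 × $35.8 = $35,137.70
Total = $15,768.11 + $35,137.70 = $50,905.81

$50,905.81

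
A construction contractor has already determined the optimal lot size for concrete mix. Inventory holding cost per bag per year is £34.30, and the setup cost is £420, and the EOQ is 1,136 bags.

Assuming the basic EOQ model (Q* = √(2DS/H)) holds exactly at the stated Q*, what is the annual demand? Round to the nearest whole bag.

EOQ relation: Q² = 2DS/H, so rearrange for the unknown.
D = Q²H / (2S) = 1,136² × 34.3 / (2 × 420) = 52,695.25

52,695 bags per year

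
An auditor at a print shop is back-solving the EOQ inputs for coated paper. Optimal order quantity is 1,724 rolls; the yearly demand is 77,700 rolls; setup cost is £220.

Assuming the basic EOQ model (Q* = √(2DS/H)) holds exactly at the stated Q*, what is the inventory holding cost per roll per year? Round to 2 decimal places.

£11.50

EOQ relation: Q² = 2DS/H, so rearrange for the unknown.
H = 2DS / Q² = 2 × 77,700 × 220 / 1,724² = 11.5027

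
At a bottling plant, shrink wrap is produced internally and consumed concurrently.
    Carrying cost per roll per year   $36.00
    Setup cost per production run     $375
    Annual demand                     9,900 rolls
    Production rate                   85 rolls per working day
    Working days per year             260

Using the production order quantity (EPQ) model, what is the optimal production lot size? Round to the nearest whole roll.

611 rolls

Daily demand d = 9,900/260 = 38.077; p = 85; 1 − d/p = 0.55204
EPQ = √(2DS / (H(1 − d/p)))
    = √(2 × 9,900 × 375 / (36 × 0.55204)) ≈ 611.24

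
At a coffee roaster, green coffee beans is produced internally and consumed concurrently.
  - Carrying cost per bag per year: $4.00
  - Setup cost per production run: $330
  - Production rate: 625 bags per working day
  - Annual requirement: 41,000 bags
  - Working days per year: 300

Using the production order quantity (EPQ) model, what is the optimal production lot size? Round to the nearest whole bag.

d = 41,000/300 = 136.6667 bags/day;  effective holding cost H(1 − d/p) = 4·(1 − 136.6667/625) = 3.12533
Q* = √(2DS / H_eff) = √(2·41,000·330 / 3.12533) ≈ 2,942.49

2,942 bags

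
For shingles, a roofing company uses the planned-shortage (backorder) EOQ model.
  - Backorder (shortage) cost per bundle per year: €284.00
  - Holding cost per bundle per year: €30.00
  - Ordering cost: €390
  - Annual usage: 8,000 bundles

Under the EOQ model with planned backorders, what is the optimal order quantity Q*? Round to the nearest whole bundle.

480 bundles

Q* = √(2DS/H) · √((H + b)/b)
   = √(2 × 8,000 × 390 / 30) · √((30 + 284) / 284)
   = 456.070 × 1.0515 ≈ 479.55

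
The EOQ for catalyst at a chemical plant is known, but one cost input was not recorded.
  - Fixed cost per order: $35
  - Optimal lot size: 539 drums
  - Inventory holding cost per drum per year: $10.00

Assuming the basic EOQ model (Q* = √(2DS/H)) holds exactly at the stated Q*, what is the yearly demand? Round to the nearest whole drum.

From Q* = √(2DS/H) ⇒ Q*² = 2DS/H.
D = Q²H / (2S) = 539² × 10 / (2 × 35) = 41,503.00

41,503 drums per year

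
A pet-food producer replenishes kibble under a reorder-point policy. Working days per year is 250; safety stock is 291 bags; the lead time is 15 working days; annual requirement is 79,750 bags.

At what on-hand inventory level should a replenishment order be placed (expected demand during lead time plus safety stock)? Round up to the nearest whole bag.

5,076 bags

Daily demand d = 79,750 / 250 = 319.000 bags/day
Demand during lead time = 319.000 × 15 = 4,785.00
Reorder point = 4,785.00 + 291 = 5,076.00 → round up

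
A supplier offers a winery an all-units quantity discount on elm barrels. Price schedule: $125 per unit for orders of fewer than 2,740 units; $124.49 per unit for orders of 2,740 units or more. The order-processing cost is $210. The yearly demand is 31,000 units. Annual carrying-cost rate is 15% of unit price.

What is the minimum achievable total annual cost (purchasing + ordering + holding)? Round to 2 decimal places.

H₁ = 15%×$125 = $18.7500;  H₂ = 15%×$124.49 = $18.6735
EOQ₁ = √(2×31,000×210/18.7500) = 833.31  (< 2,740, feasible at tier 1)
EOQ₂ = √(2×31,000×210/18.6735) = 835.01  (< 2,740 → use Q = 2,740 at tier-2 price)
TC(tier 1 (EOQ₁), Q≈833.3) = $3,890,624.50
TC(tier 2, Q≈2,740.0) = $3,887,148.61
Minimum at tier 2: $3,887,148.61

$3,887,148.61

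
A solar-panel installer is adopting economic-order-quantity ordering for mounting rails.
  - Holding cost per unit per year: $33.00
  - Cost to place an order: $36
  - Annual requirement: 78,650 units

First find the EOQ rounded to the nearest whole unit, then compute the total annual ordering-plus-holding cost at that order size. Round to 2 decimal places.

Optimal lot size Q* = (2 × 78,650 × $36 / $33)^½ ≈ 414.25 → Q = 414 units
Ordering: D/Q × S = 78,650/414 × $36 = $6,839.13
Holding:  Q/2 × H = 414/2 × $33 = $6,831.00
Total = $6,839.13 + $6,831.00 = $13,670.13

$13,670.13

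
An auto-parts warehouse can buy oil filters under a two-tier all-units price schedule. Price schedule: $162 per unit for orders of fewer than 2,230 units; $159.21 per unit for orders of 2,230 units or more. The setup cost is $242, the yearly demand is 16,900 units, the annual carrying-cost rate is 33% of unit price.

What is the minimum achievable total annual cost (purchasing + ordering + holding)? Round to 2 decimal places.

H₁ = 33%×$162 = $53.4600;  H₂ = 33%×$159.21 = $52.5393
EOQ₁ = √(2×16,900×242/53.4600) = 391.16  (< 2,230, feasible at tier 1)
EOQ₂ = √(2×16,900×242/52.5393) = 394.57  (< 2,230 → use Q = 2,230 at tier-2 price)
TC(tier 1 (EOQ₁), Q≈391.2) = $2,758,711.27
TC(tier 2, Q≈2,230.0) = $2,751,064.31
Minimum at tier 2: $2,751,064.31

$2,751,064.31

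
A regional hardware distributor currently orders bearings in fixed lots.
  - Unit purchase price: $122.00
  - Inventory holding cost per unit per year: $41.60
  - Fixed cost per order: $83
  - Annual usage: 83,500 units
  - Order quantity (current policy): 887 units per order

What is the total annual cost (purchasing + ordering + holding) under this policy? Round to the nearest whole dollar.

$10,213,263

Orders/yr = 83,500/887 = 94.138; ordering cost = 94.138 × $83 = $7,813.42
Average inventory = 887/2 = 443.5; holding cost = 443.5 × $41.6 = $18,449.60
Purchase cost = D·C = 83,500 × 122 = $10,187,000.00
Total = $7,813.42 + $18,449.60 + $10,187,000.00 = $10,213,263.02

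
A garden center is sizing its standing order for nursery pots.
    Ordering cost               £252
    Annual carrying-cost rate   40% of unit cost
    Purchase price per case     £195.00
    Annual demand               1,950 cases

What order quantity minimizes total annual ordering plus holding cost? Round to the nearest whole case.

Carrying cost H = £195 × 40% = £78.0000/case/yr
Q* = √(2·D·S / H) = √(2·1,950·252 / 78) = √12,600.0 ≈ 112.25

112 cases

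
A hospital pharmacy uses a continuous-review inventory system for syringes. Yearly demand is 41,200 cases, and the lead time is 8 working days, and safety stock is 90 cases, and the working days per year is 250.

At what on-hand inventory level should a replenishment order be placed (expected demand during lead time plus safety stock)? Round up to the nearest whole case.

Daily demand d = 41,200 / 250 = 164.800 cases/day
Demand during lead time = 164.800 × 8 = 1,318.40
Reorder point = 1,318.40 + 90 = 1,408.40 → round up

1,409 cases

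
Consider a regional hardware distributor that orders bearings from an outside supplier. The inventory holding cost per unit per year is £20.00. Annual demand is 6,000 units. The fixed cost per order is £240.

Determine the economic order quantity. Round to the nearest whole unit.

379 units

Optimal lot size Q* = (2 × 6,000 × £240 / £20)^½ ≈ 379.47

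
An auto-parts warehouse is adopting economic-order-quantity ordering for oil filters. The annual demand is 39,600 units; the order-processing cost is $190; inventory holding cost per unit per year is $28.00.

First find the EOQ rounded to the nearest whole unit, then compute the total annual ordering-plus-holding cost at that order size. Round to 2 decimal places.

$20,526.67

2DS/H = 2·39,600·190/28 = 537,428.57
EOQ = √537,428.57 ≈ 733.10 → Q = 733 units
Ordering: D/Q × S = 39,600/733 × $190 = $10,264.67
Holding:  Q/2 × H = 733/2 × $28 = $10,262.00
Total = $10,264.67 + $10,262.00 = $20,526.67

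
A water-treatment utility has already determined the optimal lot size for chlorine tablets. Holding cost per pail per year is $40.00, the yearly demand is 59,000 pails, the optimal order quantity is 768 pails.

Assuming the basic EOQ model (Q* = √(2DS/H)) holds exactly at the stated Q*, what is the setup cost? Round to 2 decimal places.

Since Q* = (2DS/H)^½, squaring gives Q*²·H = 2DS.
S = Q²H / (2D) = 768² × 40 / (2 × 59,000) = 199.9403

$199.94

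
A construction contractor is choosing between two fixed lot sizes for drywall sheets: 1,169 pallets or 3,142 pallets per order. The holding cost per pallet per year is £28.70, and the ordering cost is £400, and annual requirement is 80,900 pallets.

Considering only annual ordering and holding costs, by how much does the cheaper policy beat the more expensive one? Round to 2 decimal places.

£10,929.94

Annual cost at Q: ordering D·S/Q plus holding Q·H/2.
TC(1,169) = (80,900/1,169)×400 + (1,169/2)×28.7 = £44,456.93
TC(3,142) = (80,900/3,142)×400 + (3,142/2)×28.7 = £55,386.87
|ΔTC| = |£44,456.93 − £55,386.87| = £10,929.94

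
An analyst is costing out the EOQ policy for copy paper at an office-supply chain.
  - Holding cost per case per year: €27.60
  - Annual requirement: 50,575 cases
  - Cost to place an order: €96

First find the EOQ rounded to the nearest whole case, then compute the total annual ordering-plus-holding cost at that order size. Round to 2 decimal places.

€16,370.92

2DS/H = 2·50,575·96/27.6 = 351,826.09
EOQ = √351,826.09 ≈ 593.15 → Q = 593 cases
Ordering: D/Q × S = 50,575/593 × €96 = €8,187.52
Holding:  Q/2 × H = 593/2 × €27.6 = €8,183.40
Total = €8,187.52 + €8,183.40 = €16,370.92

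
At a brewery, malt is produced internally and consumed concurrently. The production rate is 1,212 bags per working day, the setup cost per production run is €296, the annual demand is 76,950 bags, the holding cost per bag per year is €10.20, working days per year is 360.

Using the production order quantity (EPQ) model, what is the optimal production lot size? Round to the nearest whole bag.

2,329 bags

Daily demand d = 76,950/360 = 213.750; p = 1212; 1 − d/p = 0.82364
EPQ = √(2DS / (H(1 − d/p)))
    = √(2 × 76,950 × 296 / (10.2 × 0.82364)) ≈ 2,328.61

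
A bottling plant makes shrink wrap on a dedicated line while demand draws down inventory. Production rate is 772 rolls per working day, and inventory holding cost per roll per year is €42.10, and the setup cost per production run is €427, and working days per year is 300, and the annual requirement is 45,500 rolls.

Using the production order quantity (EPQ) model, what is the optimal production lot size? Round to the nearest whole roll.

1,072 rolls

d = 45,500/300 = 151.6667 rolls/day;  effective holding cost H(1 − d/p) = 42.1·(1 − 151.6667/772) = 33.82906
Q* = √(2DS / H_eff) = √(2·45,500·427 / 33.82906) ≈ 1,071.74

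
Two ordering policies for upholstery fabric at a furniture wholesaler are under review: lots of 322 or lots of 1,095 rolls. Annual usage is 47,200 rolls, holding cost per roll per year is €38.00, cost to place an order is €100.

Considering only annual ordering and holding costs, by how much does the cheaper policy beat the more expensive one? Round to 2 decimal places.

€4,339.12

Annual cost at Q: ordering D·S/Q plus holding Q·H/2.
TC(322) = (47,200/322)×100 + (322/2)×38 = €20,776.39
TC(1,095) = (47,200/1,095)×100 + (1,095/2)×38 = €25,115.50
Cheaper: Q = 322.  Difference = €4,339.12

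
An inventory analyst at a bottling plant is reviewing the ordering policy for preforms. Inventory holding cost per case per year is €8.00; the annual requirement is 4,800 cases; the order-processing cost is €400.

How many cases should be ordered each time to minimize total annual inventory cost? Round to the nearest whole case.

693 cases

2DS/H = 2·4,800·400/8 = 480,000.00
EOQ = √480,000.00 ≈ 692.82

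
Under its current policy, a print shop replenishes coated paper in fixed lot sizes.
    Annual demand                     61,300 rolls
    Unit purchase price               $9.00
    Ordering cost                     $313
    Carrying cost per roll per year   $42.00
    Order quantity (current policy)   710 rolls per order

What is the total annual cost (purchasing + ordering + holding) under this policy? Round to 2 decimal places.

Orders/yr = 61,300/710 = 86.338; ordering cost = 86.338 × $313 = $27,023.80
Average inventory = 710/2 = 355; holding cost = 355 × $42 = $14,910.00
Purchase cost = D·C = 61,300 × 9 = $551,700.00
Total = $27,023.80 + $14,910.00 + $551,700.00 = $593,633.80

$593,633.80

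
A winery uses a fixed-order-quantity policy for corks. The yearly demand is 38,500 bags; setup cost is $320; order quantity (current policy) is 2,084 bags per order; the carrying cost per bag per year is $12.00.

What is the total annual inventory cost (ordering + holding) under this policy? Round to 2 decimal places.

$18,415.71

Orders/yr = 38,500/2,084 = 18.474; ordering cost = 18.474 × $320 = $5,911.71
Average inventory = 2,084/2 = 1042; holding cost = 1042 × $12 = $12,504.00
Total = $5,911.71 + $12,504.00 = $18,415.71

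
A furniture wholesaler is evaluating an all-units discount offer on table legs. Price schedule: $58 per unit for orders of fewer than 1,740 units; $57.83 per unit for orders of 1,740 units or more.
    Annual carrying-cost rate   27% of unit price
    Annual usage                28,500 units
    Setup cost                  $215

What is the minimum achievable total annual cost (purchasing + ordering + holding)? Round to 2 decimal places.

$1,665,260.82

H₁ = 27%×$58 = $15.6600;  H₂ = 27%×$57.83 = $15.6141
EOQ₁ = √(2×28,500×215/15.6600) = 884.63  (< 1,740, feasible at tier 1)
EOQ₂ = √(2×28,500×215/15.6141) = 885.93  (< 1,740 → use Q = 1,740 at tier-2 price)
TC(tier 1 (EOQ₁), Q≈884.6) = $1,666,853.28
TC(tier 2, Q≈1,740.0) = $1,665,260.82
Minimum at tier 2: $1,665,260.82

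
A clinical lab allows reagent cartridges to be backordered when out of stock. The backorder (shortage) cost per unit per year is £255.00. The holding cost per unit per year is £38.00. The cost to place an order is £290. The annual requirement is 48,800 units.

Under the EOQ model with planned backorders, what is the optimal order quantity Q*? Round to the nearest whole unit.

Q* = √(2DS/H) · √((H + b)/b)
   = √(2 × 48,800 × 290 / 38) · √((38 + 255) / 255)
   = 863.042 × 1.0719 ≈ 925.12

925 units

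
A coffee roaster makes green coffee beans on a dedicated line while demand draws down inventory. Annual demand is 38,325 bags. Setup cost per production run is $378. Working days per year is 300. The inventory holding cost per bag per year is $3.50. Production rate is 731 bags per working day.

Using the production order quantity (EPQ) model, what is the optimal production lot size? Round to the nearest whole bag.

d = 38,325/300 = 127.7500 bags/day;  effective holding cost H(1 − d/p) = 3.5·(1 − 127.7500/731) = 2.88834
Q* = √(2DS / H_eff) = √(2·38,325·378 / 2.88834) ≈ 3,167.22

3,167 bags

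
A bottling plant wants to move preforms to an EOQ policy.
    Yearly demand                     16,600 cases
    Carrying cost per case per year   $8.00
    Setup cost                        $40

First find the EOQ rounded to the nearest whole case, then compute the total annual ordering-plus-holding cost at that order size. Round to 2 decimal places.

$3,259.45

2DS/H = 2·16,600·40/8 = 166,000.00
EOQ = √166,000.00 ≈ 407.43 → Q = 407 cases
Orders/yr = 16,600/407 = 40.786; ordering cost = 40.786 × $40 = $1,631.45
Average inventory = 407/2 = 203.5; holding cost = 203.5 × $8 = $1,628.00
Total = $1,631.45 + $1,628.00 = $3,259.45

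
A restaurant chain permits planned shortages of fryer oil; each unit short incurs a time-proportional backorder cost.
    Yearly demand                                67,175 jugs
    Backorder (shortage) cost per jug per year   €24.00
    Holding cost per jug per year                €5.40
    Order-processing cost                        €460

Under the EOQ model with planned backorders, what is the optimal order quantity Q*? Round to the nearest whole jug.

3,744 jugs

Q* = √(2DS/H) · √((H + b)/b)
   = √(2 × 67,175 × 460 / 5.4) · √((5.4 + 24) / 24)
   = 3,382.991 × 1.1068 ≈ 3,744.29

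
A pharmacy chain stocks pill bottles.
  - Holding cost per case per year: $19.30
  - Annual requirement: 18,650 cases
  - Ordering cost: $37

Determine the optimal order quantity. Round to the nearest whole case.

267 cases

Optimal lot size Q* = (2 × 18,650 × $37 / $19.3)^½ ≈ 267.41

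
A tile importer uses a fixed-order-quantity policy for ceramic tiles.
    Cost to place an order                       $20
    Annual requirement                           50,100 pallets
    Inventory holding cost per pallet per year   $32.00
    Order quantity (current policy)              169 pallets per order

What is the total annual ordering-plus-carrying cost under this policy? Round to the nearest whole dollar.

Orders/yr = 50,100/169 = 296.450; ordering cost = 296.450 × $20 = $5,928.99
Average inventory = 169/2 = 84.5; holding cost = 84.5 × $32 = $2,704.00
Total = $5,928.99 + $2,704.00 = $8,632.99

$8,633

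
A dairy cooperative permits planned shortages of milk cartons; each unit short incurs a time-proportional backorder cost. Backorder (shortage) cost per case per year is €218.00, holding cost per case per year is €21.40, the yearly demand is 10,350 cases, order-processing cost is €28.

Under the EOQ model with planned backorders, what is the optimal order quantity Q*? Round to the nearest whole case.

172 cases

Basic EOQ = √(2·10,350·28/21.4) = 164.573
Backorder adjustment √((H+b)/b) = √((21.4+218)/218) = 1.0479
Q* = 164.573 × 1.0479 ≈ 172.46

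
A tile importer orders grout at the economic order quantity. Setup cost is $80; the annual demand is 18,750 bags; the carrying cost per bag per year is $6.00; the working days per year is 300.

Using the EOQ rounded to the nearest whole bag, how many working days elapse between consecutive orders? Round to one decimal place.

Q* = √(2·D·S / H) = √(2·18,750·80 / 6) = √500,000.0 ≈ 707.11 → Q = 707 bags
T = Q/D × 300 days = 707/18,750 × 300 = 11.312 days

11.3 days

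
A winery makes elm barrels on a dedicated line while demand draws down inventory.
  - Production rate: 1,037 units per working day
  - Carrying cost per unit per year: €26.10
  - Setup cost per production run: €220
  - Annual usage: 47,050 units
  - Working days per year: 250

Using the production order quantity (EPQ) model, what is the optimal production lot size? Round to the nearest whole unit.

984 units

Daily demand d = 47,050/250 = 188.200; p = 1037; 1 − d/p = 0.81851
EPQ = √(2DS / (H(1 − d/p)))
    = √(2 × 47,050 × 220 / (26.1 × 0.81851)) ≈ 984.40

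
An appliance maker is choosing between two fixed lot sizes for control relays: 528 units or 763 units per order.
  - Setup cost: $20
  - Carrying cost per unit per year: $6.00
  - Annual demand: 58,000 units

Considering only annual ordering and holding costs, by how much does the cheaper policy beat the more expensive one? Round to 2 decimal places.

Annual cost at Q: ordering D·S/Q plus holding Q·H/2.
TC(528) = (58,000/528)×20 + (528/2)×6 = $3,780.97
TC(763) = (58,000/763)×20 + (763/2)×6 = $3,809.31
Lots of 528 are cheaper by $28.34.

$28.34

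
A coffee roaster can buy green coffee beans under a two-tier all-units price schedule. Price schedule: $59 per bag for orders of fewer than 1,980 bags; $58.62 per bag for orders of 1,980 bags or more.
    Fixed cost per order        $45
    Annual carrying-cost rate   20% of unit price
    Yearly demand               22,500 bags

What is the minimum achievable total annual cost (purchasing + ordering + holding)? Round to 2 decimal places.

$1,331,068.12

H₁ = 20%×$59 = $11.8000;  H₂ = 20%×$58.62 = $11.7240
EOQ₁ = √(2×22,500×45/11.8000) = 414.26  (< 1,980, feasible at tier 1)
EOQ₂ = √(2×22,500×45/11.7240) = 415.60  (< 1,980 → use Q = 1,980 at tier-2 price)
TC(tier 1 (EOQ₁), Q≈414.3) = $1,332,388.25
TC(tier 2, Q≈1,980.0) = $1,331,068.12
Minimum at tier 2: $1,331,068.12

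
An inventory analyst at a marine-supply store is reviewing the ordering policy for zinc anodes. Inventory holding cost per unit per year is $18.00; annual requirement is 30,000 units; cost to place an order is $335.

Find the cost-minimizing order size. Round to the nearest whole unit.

1,057 units

EOQ = √(2DS/H) = √(2 × 30,000 × 335 / 18)
    = √(1,116,666.67) ≈ 1,056.72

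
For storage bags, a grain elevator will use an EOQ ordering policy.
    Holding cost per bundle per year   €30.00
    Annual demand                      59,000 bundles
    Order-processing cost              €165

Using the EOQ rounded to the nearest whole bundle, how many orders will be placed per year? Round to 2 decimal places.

73.20 orders per year

2DS/H = 2·59,000·165/30 = 649,000.00
EOQ = √649,000.00 ≈ 805.61 → Q = 806
N = D/Q = 59,000/806 ≈ 73.201 orders/yr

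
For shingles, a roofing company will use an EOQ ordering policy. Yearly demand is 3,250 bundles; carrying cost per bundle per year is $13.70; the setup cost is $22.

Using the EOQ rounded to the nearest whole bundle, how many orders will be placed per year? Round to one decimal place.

31.9 orders per year

EOQ = √(2DS/H) = √(2 × 3,250 × 22 / 13.7)
    = √(10,437.96) ≈ 102.17 → Q = 102
Orders per year = D/Q = 3,250 / 102 = 31.863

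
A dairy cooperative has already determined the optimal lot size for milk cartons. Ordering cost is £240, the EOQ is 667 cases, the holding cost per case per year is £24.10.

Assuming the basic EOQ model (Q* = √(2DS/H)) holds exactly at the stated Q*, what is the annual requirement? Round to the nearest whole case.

From Q* = √(2DS/H) ⇒ Q*² = 2DS/H.
D = Q²H / (2S) = 667² × 24.1 / (2 × 240) = 22,337.14

22,337 cases per year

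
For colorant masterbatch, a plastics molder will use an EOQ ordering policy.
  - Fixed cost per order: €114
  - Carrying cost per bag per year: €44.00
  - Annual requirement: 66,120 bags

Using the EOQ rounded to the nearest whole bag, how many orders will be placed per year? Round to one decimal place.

113.0 orders per year

Q* = √(2·D·S / H) = √(2·66,120·114 / 44) = √342,621.8 ≈ 585.34 → Q = 585
Orders per year = D/Q = 66,120 / 585 = 113.026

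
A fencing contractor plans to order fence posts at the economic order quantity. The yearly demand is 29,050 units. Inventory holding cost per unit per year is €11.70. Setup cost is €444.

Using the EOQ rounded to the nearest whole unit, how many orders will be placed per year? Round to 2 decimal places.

19.56 orders per year

Q* = √(2·D·S / H) = √(2·29,050·444 / 11.7) = √2,204,820.5 ≈ 1,484.86 → Q = 1,485
Orders per year = D/Q = 29,050 / 1,485 = 19.562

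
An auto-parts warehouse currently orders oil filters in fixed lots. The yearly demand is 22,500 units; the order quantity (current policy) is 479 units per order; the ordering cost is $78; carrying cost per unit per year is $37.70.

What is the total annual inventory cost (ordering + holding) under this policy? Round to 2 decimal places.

Annual ordering cost = (D/Q)·S = (22,500/479) × 78 = $3,663.88
Annual holding cost  = (Q/2)·H = (479/2) × 37.7 = $9,029.15
Total = $3,663.88 + $9,029.15 = $12,693.03

$12,693.03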